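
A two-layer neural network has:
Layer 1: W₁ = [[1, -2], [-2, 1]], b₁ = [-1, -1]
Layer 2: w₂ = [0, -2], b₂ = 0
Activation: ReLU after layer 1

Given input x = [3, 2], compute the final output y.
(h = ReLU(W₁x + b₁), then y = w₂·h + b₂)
y = 0

Layer 1 pre-activation: z₁ = [-2, -5]
After ReLU: h = [0, 0]
Layer 2 output: y = 0×0 + -2×0 + 0 = 0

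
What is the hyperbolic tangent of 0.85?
0.6911

tanh(0.85) = (e^(0.85) - e^(-0.85))/(e^(0.85) + e^(-0.85)) = 0.6911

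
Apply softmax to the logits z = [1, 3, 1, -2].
p = [0.1059, 0.7828, 0.1059, 0.0053]

exp(z) = [2.718, 20.09, 2.718, 0.1353]
Sum = 25.66
p = [0.1059, 0.7828, 0.1059, 0.0053]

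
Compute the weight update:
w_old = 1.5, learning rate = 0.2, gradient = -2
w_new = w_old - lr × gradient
w_new = 1.9

w_new = w - η·∂L/∂w = 1.5 - 0.2×(-2) = 1.5 - (-0.4) = 1.9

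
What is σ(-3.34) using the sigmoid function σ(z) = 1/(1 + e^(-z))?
0.03422

sigmoid(-3.34) = 1/(1 + e^(3.34)) = 1/(1 + 28.22) = 0.03422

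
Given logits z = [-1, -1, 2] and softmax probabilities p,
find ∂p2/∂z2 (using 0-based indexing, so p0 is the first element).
∂p2/∂z2 = 0.08236

p = softmax(z) = [0.04528, 0.04528, 0.9094]
p2 = 0.9094

∂p2/∂z2 = p2(1 - p2) = 0.9094 × (1 - 0.9094) = 0.08236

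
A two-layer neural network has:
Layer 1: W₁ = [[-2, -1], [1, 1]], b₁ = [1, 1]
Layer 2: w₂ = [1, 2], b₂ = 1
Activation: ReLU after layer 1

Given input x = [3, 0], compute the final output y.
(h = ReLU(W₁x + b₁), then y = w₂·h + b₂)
y = 9

Layer 1 pre-activation: z₁ = [-5, 4]
After ReLU: h = [0, 4]
Layer 2 output: y = 1×0 + 2×4 + 1 = 9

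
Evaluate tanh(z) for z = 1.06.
0.7857

tanh(1.06) = (e^(1.06) - e^(-1.06))/(e^(1.06) + e^(-1.06)) = 0.7857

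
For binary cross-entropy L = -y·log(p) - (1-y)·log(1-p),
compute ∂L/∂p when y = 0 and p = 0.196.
∂L/∂p = 1.244

∂L/∂p = -y/p + (1-y)/(1-p) = 0 + 1/0.804 = 1.244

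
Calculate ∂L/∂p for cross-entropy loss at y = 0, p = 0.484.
∂L/∂p = 1.938

∂L/∂p = -y/p + (1-y)/(1-p) = 0 + 1/0.516 = 1.938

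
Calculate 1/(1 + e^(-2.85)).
0.9453

sigmoid(2.85) = 1/(1 + e^(-2.85)) = 1/(1 + 0.05784) = 0.9453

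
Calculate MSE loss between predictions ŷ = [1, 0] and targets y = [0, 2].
MSE = 2.5

MSE = (1/2)((1-0)² + (0-2)²) = (1/2)(1 + 4) = 2.5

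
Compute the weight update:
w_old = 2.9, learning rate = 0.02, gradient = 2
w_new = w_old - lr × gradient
w_new = 2.86

w_new = w - η·∂L/∂w = 2.9 - 0.02×(2) = 2.9 - (0.04) = 2.86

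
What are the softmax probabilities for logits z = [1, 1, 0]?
p = [0.4223, 0.4223, 0.1554]

exp(z) = [2.718, 2.718, 1]
Sum = 6.437
p = [0.4223, 0.4223, 0.1554]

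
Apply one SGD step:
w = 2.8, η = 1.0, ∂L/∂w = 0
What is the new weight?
w_new = 2.8

w_new = w - η·∂L/∂w = 2.8 - 1.0×(0) = 2.8 - (0) = 2.8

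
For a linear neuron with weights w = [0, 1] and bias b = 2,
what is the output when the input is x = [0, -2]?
y = 0

y = (0)(0) + (1)(-2) + 2 = 0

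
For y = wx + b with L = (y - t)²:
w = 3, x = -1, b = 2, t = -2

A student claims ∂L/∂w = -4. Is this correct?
Incorrect

y = (3)(-1) + 2 = -1
∂L/∂y = 2(y - t) = 2(-1 - -2) = 2
∂y/∂w = x = -1
∂L/∂w = 2 × -1 = -2

Claimed value: -4
Incorrect: The correct gradient is -2.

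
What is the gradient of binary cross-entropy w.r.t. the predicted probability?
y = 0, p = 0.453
∂L/∂p = 1.828

∂L/∂p = -y/p + (1-y)/(1-p) = 0 + 1/0.547 = 1.828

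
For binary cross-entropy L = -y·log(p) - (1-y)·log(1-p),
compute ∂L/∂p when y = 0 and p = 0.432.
∂L/∂p = 1.761

∂L/∂p = -y/p + (1-y)/(1-p) = 0 + 1/0.568 = 1.761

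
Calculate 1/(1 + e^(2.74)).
0.06065

sigmoid(-2.74) = 1/(1 + e^(2.74)) = 1/(1 + 15.49) = 0.06065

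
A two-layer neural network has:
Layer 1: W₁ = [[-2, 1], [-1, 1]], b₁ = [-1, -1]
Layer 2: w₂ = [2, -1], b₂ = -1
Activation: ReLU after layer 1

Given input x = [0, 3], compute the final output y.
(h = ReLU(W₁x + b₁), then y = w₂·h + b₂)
y = 1

Layer 1 pre-activation: z₁ = [2, 2]
After ReLU: h = [2, 2]
Layer 2 output: y = 2×2 + -1×2 + -1 = 1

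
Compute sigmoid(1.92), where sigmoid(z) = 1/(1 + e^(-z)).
0.8721

sigmoid(1.92) = 1/(1 + e^(-1.92)) = 1/(1 + 0.1466) = 0.8721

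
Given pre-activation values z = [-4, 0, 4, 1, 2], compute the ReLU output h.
h = [0, 0, 4, 1, 2]

ReLU applied element-wise: max(0,-4)=0, max(0,0)=0, max(0,4)=4, max(0,1)=1, max(0,2)=2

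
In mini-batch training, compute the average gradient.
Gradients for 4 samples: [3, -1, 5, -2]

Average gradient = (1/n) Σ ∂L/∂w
Average gradient = 1.25

Average = (1/4)(3 + -1 + 5 + -2) = 5/4 = 1.25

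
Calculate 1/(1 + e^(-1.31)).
0.7875

sigmoid(1.31) = 1/(1 + e^(-1.31)) = 1/(1 + 0.2698) = 0.7875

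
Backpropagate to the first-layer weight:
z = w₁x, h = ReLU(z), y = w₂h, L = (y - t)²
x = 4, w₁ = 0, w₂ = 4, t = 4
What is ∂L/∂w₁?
∂L/∂w₁ = 0

Forward pass:
z = w₁x = 0×4 = 0
h = ReLU(0) = 0
y = w₂h = 4×0 = 0

Backward pass:
∂L/∂y = 2(y - t) = 2(0 - 4) = -8
∂y/∂h = w₂ = 4
∂h/∂z = 0 (ReLU derivative)
∂z/∂w₁ = x = 4

∂L/∂w₁ = -8 × 4 × 0 × 4 = 0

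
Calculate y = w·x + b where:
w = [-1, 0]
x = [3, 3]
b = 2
y = -1

y = (-1)(3) + (0)(3) + 2 = -1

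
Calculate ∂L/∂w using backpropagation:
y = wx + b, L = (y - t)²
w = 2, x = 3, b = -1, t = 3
∂L/∂w = 12

y = wx + b = (2)(3) + -1 = 5
∂L/∂y = 2(y - t) = 2(5 - 3) = 4
∂y/∂w = x = 3
∂L/∂w = ∂L/∂y · ∂y/∂w = 4 × 3 = 12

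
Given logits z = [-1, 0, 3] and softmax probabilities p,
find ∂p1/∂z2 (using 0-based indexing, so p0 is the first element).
∂p1/∂z2 = -0.04364

p = softmax(z) = [0.01715, 0.04661, 0.9362]
p1 = 0.04661, p2 = 0.9362

∂p1/∂z2 = -p1 × p2 = -0.04661 × 0.9362 = -0.04364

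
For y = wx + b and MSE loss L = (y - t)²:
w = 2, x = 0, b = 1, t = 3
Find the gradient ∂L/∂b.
∂L/∂b = -4

y = wx + b = (2)(0) + 1 = 1
∂L/∂y = 2(y - t) = 2(1 - 3) = -4
∂y/∂b = 1
∂L/∂b = ∂L/∂y · ∂y/∂b = -4 × 1 = -4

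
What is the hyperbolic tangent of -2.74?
-0.9917

tanh(-2.74) = (e^(-2.74) - e^(2.74))/(e^(-2.74) + e^(2.74)) = -0.9917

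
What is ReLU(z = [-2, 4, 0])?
h = [0, 4, 0]

ReLU applied element-wise: max(0,-2)=0, max(0,4)=4, max(0,0)=0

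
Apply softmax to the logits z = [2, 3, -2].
p = [0.2676, 0.7275, 0.0049]

exp(z) = [7.389, 20.09, 0.1353]
Sum = 27.61
p = [0.2676, 0.7275, 0.0049]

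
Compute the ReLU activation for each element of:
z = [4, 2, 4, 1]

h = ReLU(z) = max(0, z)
h = [4, 2, 4, 1]

ReLU applied element-wise: max(0,4)=4, max(0,2)=2, max(0,4)=4, max(0,1)=1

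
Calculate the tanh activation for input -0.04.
-0.03998

tanh(-0.04) = (e^(-0.04) - e^(0.04))/(e^(-0.04) + e^(0.04)) = -0.03998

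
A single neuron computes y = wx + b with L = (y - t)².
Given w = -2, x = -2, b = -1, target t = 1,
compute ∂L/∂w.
∂L/∂w = -8

y = wx + b = (-2)(-2) + -1 = 3
∂L/∂y = 2(y - t) = 2(3 - 1) = 4
∂y/∂w = x = -2
∂L/∂w = ∂L/∂y · ∂y/∂w = 4 × -2 = -8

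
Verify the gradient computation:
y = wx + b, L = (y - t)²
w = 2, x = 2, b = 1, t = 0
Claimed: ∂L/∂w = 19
Incorrect

y = (2)(2) + 1 = 5
∂L/∂y = 2(y - t) = 2(5 - 0) = 10
∂y/∂w = x = 2
∂L/∂w = 10 × 2 = 20

Claimed value: 19
Incorrect: The correct gradient is 20.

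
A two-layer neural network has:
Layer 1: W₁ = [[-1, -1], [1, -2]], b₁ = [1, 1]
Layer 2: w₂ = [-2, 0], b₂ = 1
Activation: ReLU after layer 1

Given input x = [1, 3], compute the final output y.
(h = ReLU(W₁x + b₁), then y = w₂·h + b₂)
y = 1

Layer 1 pre-activation: z₁ = [-3, -4]
After ReLU: h = [0, 0]
Layer 2 output: y = -2×0 + 0×0 + 1 = 1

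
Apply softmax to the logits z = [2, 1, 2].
p = [0.4223, 0.1554, 0.4223]

exp(z) = [7.389, 2.718, 7.389]
Sum = 17.5
p = [0.4223, 0.1554, 0.4223]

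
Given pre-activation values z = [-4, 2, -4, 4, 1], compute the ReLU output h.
h = [0, 2, 0, 4, 1]

ReLU applied element-wise: max(0,-4)=0, max(0,2)=2, max(0,-4)=0, max(0,4)=4, max(0,1)=1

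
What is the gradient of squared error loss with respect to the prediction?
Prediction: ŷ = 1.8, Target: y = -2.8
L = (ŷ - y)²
∂L/∂ŷ = 9.2

∂L/∂ŷ = 2(ŷ - y) = 2(1.8 - -2.8) = 2(4.6) = 9.2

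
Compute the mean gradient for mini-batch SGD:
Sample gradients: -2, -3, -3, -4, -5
Average gradient = -3.4

Average = (1/5)(-2 + -3 + -3 + -4 + -5) = -17/5 = -3.4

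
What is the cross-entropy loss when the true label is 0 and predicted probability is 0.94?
L = 2.813

L = -0·log(0.94) - 1·log(0.06) = -log(0.06) = 2.813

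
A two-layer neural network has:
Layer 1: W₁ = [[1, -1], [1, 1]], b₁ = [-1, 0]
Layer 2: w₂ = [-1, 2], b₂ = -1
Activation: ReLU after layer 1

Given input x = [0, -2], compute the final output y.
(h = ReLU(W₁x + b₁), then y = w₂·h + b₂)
y = -2

Layer 1 pre-activation: z₁ = [1, -2]
After ReLU: h = [1, 0]
Layer 2 output: y = -1×1 + 2×0 + -1 = -2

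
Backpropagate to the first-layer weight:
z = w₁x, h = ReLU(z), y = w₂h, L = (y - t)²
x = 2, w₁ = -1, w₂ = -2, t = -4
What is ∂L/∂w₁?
∂L/∂w₁ = 0

Forward pass:
z = w₁x = -1×2 = -2
h = ReLU(-2) = 0
y = w₂h = -2×0 = 0

Backward pass:
∂L/∂y = 2(y - t) = 2(0 - -4) = 8
∂y/∂h = w₂ = -2
∂h/∂z = 0 (ReLU derivative)
∂z/∂w₁ = x = 2

∂L/∂w₁ = 8 × -2 × 0 × 2 = 0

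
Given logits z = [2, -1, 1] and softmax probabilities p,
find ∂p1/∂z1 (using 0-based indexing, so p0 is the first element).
∂p1/∂z1 = 0.03389

p = softmax(z) = [0.7054, 0.03512, 0.2595]
p1 = 0.03512

∂p1/∂z1 = p1(1 - p1) = 0.03512 × (1 - 0.03512) = 0.03389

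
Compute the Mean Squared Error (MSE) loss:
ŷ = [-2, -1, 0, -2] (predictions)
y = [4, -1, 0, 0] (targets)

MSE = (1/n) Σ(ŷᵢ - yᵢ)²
MSE = 10

MSE = (1/4)((-2-4)² + (-1--1)² + (0-0)² + (-2-0)²) = (1/4)(36 + 0 + 0 + 4) = 10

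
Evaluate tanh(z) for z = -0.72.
-0.6169

tanh(-0.72) = (e^(-0.72) - e^(0.72))/(e^(-0.72) + e^(0.72)) = -0.6169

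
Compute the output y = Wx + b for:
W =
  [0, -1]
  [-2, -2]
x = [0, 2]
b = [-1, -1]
y = [-3, -5]

Wx = [0×0 + -1×2, -2×0 + -2×2]
   = [-2, -4]
y = Wx + b = [-2 + -1, -4 + -1] = [-3, -5]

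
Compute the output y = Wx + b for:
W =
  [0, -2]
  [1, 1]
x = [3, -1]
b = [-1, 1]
y = [1, 3]

Wx = [0×3 + -2×-1, 1×3 + 1×-1]
   = [2, 2]
y = Wx + b = [2 + -1, 2 + 1] = [1, 3]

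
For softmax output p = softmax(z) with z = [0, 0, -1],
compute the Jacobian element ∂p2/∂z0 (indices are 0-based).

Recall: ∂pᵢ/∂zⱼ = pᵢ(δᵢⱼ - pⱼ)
∂p2/∂z0 = -0.06561

p = softmax(z) = [0.4223, 0.4223, 0.1554]
p2 = 0.1554, p0 = 0.4223

∂p2/∂z0 = -p2 × p0 = -0.1554 × 0.4223 = -0.06561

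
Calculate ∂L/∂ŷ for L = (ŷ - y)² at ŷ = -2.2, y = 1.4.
∂L/∂ŷ = -7.2

∂L/∂ŷ = 2(ŷ - y) = 2(-2.2 - 1.4) = 2(-3.6) = -7.2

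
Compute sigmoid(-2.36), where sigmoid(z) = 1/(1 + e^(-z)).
0.08627

sigmoid(-2.36) = 1/(1 + e^(2.36)) = 1/(1 + 10.59) = 0.08627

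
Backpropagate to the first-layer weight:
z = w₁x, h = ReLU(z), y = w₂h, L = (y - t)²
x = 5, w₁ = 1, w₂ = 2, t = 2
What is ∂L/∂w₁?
∂L/∂w₁ = 160

Forward pass:
z = w₁x = 1×5 = 5
h = ReLU(5) = 5
y = w₂h = 2×5 = 10

Backward pass:
∂L/∂y = 2(y - t) = 2(10 - 2) = 16
∂y/∂h = w₂ = 2
∂h/∂z = 1 (ReLU derivative)
∂z/∂w₁ = x = 5

∂L/∂w₁ = 16 × 2 × 1 × 5 = 160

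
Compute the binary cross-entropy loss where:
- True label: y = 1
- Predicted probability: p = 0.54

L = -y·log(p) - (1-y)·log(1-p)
L = 0.6162

L = -1·log(0.54) - 0·log(0.46) = -log(0.54) = 0.6162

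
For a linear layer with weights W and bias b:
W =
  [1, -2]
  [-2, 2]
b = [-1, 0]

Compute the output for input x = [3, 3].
y = [-4, 0]

Wx = [1×3 + -2×3, -2×3 + 2×3]
   = [-3, 0]
y = Wx + b = [-3 + -1, 0 + 0] = [-4, 0]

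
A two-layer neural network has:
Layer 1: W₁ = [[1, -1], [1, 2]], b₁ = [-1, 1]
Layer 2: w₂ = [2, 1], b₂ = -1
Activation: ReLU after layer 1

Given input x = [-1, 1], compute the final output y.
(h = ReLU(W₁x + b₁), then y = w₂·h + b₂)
y = 1

Layer 1 pre-activation: z₁ = [-3, 2]
After ReLU: h = [0, 2]
Layer 2 output: y = 2×0 + 1×2 + -1 = 1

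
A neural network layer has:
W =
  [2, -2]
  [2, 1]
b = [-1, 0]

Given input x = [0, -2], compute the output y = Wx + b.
y = [3, -2]

Wx = [2×0 + -2×-2, 2×0 + 1×-2]
   = [4, -2]
y = Wx + b = [4 + -1, -2 + 0] = [3, -2]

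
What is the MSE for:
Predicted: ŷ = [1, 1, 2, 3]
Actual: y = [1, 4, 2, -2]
MSE = 8.5

MSE = (1/4)((1-1)² + (1-4)² + (2-2)² + (3--2)²) = (1/4)(0 + 9 + 0 + 25) = 8.5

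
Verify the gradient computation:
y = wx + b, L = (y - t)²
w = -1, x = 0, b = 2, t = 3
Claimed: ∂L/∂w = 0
Correct

y = (-1)(0) + 2 = 2
∂L/∂y = 2(y - t) = 2(2 - 3) = -2
∂y/∂w = x = 0
∂L/∂w = -2 × 0 = 0

Claimed value: 0
Correct: The correct gradient is 0.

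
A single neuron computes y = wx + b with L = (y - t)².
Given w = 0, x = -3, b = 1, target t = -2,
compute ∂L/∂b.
∂L/∂b = 6

y = wx + b = (0)(-3) + 1 = 1
∂L/∂y = 2(y - t) = 2(1 - -2) = 6
∂y/∂b = 1
∂L/∂b = ∂L/∂y · ∂y/∂b = 6 × 1 = 6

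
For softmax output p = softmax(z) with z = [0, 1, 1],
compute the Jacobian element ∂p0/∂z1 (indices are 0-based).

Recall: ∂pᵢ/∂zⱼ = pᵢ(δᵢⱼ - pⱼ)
∂p0/∂z1 = -0.06561

p = softmax(z) = [0.1554, 0.4223, 0.4223]
p0 = 0.1554, p1 = 0.4223

∂p0/∂z1 = -p0 × p1 = -0.1554 × 0.4223 = -0.06561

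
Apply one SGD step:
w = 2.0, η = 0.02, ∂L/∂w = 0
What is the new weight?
w_new = 2

w_new = w - η·∂L/∂w = 2.0 - 0.02×(0) = 2.0 - (0) = 2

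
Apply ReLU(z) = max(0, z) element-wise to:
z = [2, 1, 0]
h = [2, 1, 0]

ReLU applied element-wise: max(0,2)=2, max(0,1)=1, max(0,0)=0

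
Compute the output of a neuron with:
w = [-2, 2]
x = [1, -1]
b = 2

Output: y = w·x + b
y = -2

y = (-2)(1) + (2)(-1) + 2 = -2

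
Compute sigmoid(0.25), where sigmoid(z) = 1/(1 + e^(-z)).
0.5622

sigmoid(0.25) = 1/(1 + e^(-0.25)) = 1/(1 + 0.7788) = 0.5622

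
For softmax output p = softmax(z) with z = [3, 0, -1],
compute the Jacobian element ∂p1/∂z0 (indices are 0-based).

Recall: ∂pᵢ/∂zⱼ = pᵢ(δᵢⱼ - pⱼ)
∂p1/∂z0 = -0.04364

p = softmax(z) = [0.9362, 0.04661, 0.01715]
p1 = 0.04661, p0 = 0.9362

∂p1/∂z0 = -p1 × p0 = -0.04661 × 0.9362 = -0.04364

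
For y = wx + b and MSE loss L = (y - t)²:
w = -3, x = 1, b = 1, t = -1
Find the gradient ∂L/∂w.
∂L/∂w = -2

y = wx + b = (-3)(1) + 1 = -2
∂L/∂y = 2(y - t) = 2(-2 - -1) = -2
∂y/∂w = x = 1
∂L/∂w = ∂L/∂y · ∂y/∂w = -2 × 1 = -2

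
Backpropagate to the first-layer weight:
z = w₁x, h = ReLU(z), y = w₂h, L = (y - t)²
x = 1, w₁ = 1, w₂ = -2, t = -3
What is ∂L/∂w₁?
∂L/∂w₁ = -4

Forward pass:
z = w₁x = 1×1 = 1
h = ReLU(1) = 1
y = w₂h = -2×1 = -2

Backward pass:
∂L/∂y = 2(y - t) = 2(-2 - -3) = 2
∂y/∂h = w₂ = -2
∂h/∂z = 1 (ReLU derivative)
∂z/∂w₁ = x = 1

∂L/∂w₁ = 2 × -2 × 1 × 1 = -4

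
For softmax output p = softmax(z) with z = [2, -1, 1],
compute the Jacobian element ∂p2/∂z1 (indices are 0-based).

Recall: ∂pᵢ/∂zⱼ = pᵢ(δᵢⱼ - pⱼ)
∂p2/∂z1 = -0.009113

p = softmax(z) = [0.7054, 0.03512, 0.2595]
p2 = 0.2595, p1 = 0.03512

∂p2/∂z1 = -p2 × p1 = -0.2595 × 0.03512 = -0.009113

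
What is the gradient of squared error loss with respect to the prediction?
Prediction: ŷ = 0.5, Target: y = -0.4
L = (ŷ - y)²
∂L/∂ŷ = 1.8

∂L/∂ŷ = 2(ŷ - y) = 2(0.5 - -0.4) = 2(0.9) = 1.8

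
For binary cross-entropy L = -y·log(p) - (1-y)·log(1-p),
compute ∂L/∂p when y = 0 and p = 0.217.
∂L/∂p = 1.277

∂L/∂p = -y/p + (1-y)/(1-p) = 0 + 1/0.783 = 1.277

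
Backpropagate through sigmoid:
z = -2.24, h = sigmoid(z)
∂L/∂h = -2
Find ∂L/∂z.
∂L/∂z = -0.1739

σ(-2.24) = 0.09622
σ'(-2.24) = σ(-2.24)(1 - σ(-2.24)) = 0.09622 × 0.9038 = 0.08696
∂L/∂z = ∂L/∂h · σ'(z) = -2 × 0.08696 = -0.1739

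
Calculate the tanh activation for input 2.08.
0.9693

tanh(2.08) = (e^(2.08) - e^(-2.08))/(e^(2.08) + e^(-2.08)) = 0.9693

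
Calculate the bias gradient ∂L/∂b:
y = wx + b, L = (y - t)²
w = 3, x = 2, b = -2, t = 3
∂L/∂b = 2

y = wx + b = (3)(2) + -2 = 4
∂L/∂y = 2(y - t) = 2(4 - 3) = 2
∂y/∂b = 1
∂L/∂b = ∂L/∂y · ∂y/∂b = 2 × 1 = 2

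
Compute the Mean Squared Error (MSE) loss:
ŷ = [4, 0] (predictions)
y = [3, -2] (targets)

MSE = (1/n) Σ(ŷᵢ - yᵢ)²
MSE = 2.5

MSE = (1/2)((4-3)² + (0--2)²) = (1/2)(1 + 4) = 2.5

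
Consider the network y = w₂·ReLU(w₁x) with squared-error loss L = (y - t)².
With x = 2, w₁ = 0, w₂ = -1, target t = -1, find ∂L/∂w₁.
∂L/∂w₁ = 0

Forward pass:
z = w₁x = 0×2 = 0
h = ReLU(0) = 0
y = w₂h = -1×0 = 0

Backward pass:
∂L/∂y = 2(y - t) = 2(0 - -1) = 2
∂y/∂h = w₂ = -1
∂h/∂z = 0 (ReLU derivative)
∂z/∂w₁ = x = 2

∂L/∂w₁ = 2 × -1 × 0 × 2 = 0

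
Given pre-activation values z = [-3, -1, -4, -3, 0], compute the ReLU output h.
h = [0, 0, 0, 0, 0]

ReLU applied element-wise: max(0,-3)=0, max(0,-1)=0, max(0,-4)=0, max(0,-3)=0, max(0,0)=0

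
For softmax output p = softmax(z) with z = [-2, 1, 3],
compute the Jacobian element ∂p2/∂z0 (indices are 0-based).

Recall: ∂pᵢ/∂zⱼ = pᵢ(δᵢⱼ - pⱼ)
∂p2/∂z0 = -0.005166

p = softmax(z) = [0.0059, 0.1185, 0.8756]
p2 = 0.8756, p0 = 0.0059

∂p2/∂z0 = -p2 × p0 = -0.8756 × 0.0059 = -0.005166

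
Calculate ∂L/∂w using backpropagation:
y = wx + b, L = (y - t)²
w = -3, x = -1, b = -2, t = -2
∂L/∂w = -6

y = wx + b = (-3)(-1) + -2 = 1
∂L/∂y = 2(y - t) = 2(1 - -2) = 6
∂y/∂w = x = -1
∂L/∂w = ∂L/∂y · ∂y/∂w = 6 × -1 = -6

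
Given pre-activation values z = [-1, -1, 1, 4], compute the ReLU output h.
h = [0, 0, 1, 4]

ReLU applied element-wise: max(0,-1)=0, max(0,-1)=0, max(0,1)=1, max(0,4)=4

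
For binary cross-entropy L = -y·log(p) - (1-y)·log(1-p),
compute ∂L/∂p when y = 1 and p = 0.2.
∂L/∂p = -5

∂L/∂p = -y/p + (1-y)/(1-p) = -1/0.2 + 0 = -5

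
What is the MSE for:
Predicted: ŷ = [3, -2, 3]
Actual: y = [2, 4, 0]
MSE = 15.33

MSE = (1/3)((3-2)² + (-2-4)² + (3-0)²) = (1/3)(1 + 36 + 9) = 15.33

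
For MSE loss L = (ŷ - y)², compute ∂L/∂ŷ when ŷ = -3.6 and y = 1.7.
∂L/∂ŷ = -10.6

∂L/∂ŷ = 2(ŷ - y) = 2(-3.6 - 1.7) = 2(-5.3) = -10.6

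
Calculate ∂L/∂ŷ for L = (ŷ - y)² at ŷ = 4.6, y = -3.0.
∂L/∂ŷ = 15.2

∂L/∂ŷ = 2(ŷ - y) = 2(4.6 - -3.0) = 2(7.6) = 15.2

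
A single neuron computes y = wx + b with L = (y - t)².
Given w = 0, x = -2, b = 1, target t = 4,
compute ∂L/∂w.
∂L/∂w = 12

y = wx + b = (0)(-2) + 1 = 1
∂L/∂y = 2(y - t) = 2(1 - 4) = -6
∂y/∂w = x = -2
∂L/∂w = ∂L/∂y · ∂y/∂w = -6 × -2 = 12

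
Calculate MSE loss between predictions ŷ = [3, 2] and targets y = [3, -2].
MSE = 8

MSE = (1/2)((3-3)² + (2--2)²) = (1/2)(0 + 16) = 8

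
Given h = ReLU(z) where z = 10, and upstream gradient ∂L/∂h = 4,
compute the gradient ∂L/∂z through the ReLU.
∂L/∂z = 4

h = ReLU(10) = 10
Since z > 0: ∂h/∂z = 1
∂L/∂z = ∂L/∂h · ∂h/∂z = 4 × 1 = 4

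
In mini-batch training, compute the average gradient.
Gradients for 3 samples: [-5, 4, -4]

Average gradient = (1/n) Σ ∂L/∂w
Average gradient = -1.667

Average = (1/3)(-5 + 4 + -4) = -5/3 = -1.667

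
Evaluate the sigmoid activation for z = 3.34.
0.9658

sigmoid(3.34) = 1/(1 + e^(-3.34)) = 1/(1 + 0.03544) = 0.9658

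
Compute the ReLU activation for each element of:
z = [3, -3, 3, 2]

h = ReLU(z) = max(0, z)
h = [3, 0, 3, 2]

ReLU applied element-wise: max(0,3)=3, max(0,-3)=0, max(0,3)=3, max(0,2)=2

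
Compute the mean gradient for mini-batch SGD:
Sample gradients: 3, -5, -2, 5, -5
Average gradient = -0.8

Average = (1/5)(3 + -5 + -2 + 5 + -5) = -4/5 = -0.8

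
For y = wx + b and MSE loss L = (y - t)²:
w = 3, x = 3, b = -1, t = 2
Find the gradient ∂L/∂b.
∂L/∂b = 12

y = wx + b = (3)(3) + -1 = 8
∂L/∂y = 2(y - t) = 2(8 - 2) = 12
∂y/∂b = 1
∂L/∂b = ∂L/∂y · ∂y/∂b = 12 × 1 = 12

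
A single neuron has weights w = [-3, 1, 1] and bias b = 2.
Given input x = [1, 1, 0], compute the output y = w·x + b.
y = 0

y = (-3)(1) + (1)(1) + (1)(0) + 2 = 0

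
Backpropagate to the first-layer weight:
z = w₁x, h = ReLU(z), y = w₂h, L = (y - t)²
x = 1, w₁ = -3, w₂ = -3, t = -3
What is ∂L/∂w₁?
∂L/∂w₁ = 0

Forward pass:
z = w₁x = -3×1 = -3
h = ReLU(-3) = 0
y = w₂h = -3×0 = 0

Backward pass:
∂L/∂y = 2(y - t) = 2(0 - -3) = 6
∂y/∂h = w₂ = -3
∂h/∂z = 0 (ReLU derivative)
∂z/∂w₁ = x = 1

∂L/∂w₁ = 6 × -3 × 0 × 1 = 0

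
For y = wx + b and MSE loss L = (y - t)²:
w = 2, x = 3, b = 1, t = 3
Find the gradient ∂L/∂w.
∂L/∂w = 24

y = wx + b = (2)(3) + 1 = 7
∂L/∂y = 2(y - t) = 2(7 - 3) = 8
∂y/∂w = x = 3
∂L/∂w = ∂L/∂y · ∂y/∂w = 8 × 3 = 24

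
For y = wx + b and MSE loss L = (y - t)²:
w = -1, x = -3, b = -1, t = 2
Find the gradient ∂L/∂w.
∂L/∂w = 0

y = wx + b = (-1)(-3) + -1 = 2
∂L/∂y = 2(y - t) = 2(2 - 2) = 0
∂y/∂w = x = -3
∂L/∂w = ∂L/∂y · ∂y/∂w = 0 × -3 = 0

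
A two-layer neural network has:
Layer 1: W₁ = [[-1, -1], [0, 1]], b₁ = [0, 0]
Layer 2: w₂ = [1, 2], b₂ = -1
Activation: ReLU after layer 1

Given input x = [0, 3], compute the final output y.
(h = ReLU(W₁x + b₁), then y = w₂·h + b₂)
y = 5

Layer 1 pre-activation: z₁ = [-3, 3]
After ReLU: h = [0, 3]
Layer 2 output: y = 1×0 + 2×3 + -1 = 5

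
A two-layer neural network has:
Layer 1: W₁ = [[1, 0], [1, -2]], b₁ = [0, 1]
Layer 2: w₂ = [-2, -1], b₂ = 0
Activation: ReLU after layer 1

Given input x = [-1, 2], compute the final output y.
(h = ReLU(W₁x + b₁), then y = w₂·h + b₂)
y = 0

Layer 1 pre-activation: z₁ = [-1, -4]
After ReLU: h = [0, 0]
Layer 2 output: y = -2×0 + -1×0 + 0 = 0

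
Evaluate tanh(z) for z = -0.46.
-0.4301

tanh(-0.46) = (e^(-0.46) - e^(0.46))/(e^(-0.46) + e^(0.46)) = -0.4301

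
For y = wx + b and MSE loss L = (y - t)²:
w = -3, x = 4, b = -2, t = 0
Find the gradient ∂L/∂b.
∂L/∂b = -28

y = wx + b = (-3)(4) + -2 = -14
∂L/∂y = 2(y - t) = 2(-14 - 0) = -28
∂y/∂b = 1
∂L/∂b = ∂L/∂y · ∂y/∂b = -28 × 1 = -28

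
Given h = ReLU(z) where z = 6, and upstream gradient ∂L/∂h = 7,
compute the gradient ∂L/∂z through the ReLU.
∂L/∂z = 7

h = ReLU(6) = 6
Since z > 0: ∂h/∂z = 1
∂L/∂z = ∂L/∂h · ∂h/∂z = 7 × 1 = 7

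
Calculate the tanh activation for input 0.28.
0.2729

tanh(0.28) = (e^(0.28) - e^(-0.28))/(e^(0.28) + e^(-0.28)) = 0.2729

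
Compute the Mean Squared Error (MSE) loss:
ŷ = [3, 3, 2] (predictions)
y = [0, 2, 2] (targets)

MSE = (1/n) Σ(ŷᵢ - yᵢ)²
MSE = 3.333

MSE = (1/3)((3-0)² + (3-2)² + (2-2)²) = (1/3)(9 + 1 + 0) = 3.333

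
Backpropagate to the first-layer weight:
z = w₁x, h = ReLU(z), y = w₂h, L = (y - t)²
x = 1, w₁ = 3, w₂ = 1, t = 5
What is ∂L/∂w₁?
∂L/∂w₁ = -4

Forward pass:
z = w₁x = 3×1 = 3
h = ReLU(3) = 3
y = w₂h = 1×3 = 3

Backward pass:
∂L/∂y = 2(y - t) = 2(3 - 5) = -4
∂y/∂h = w₂ = 1
∂h/∂z = 1 (ReLU derivative)
∂z/∂w₁ = x = 1

∂L/∂w₁ = -4 × 1 × 1 × 1 = -4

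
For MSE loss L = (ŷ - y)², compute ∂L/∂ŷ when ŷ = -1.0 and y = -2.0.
∂L/∂ŷ = 2.0

∂L/∂ŷ = 2(ŷ - y) = 2(-1.0 - -2.0) = 2(1.0) = 2.0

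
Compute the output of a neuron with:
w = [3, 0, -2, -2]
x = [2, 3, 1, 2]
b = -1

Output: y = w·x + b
y = -1

y = (3)(2) + (0)(3) + (-2)(1) + (-2)(2) + -1 = -1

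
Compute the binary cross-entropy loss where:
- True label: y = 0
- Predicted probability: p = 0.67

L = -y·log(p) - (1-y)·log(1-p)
L = 1.109

L = -0·log(0.67) - 1·log(0.33) = -log(0.33) = 1.109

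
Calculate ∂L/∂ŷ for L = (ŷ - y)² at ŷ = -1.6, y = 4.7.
∂L/∂ŷ = -12.6

∂L/∂ŷ = 2(ŷ - y) = 2(-1.6 - 4.7) = 2(-6.3) = -12.6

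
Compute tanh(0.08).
0.07983

tanh(0.08) = (e^(0.08) - e^(-0.08))/(e^(0.08) + e^(-0.08)) = 0.07983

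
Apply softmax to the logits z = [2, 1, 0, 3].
p = [0.2369, 0.0871, 0.0321, 0.6439]

exp(z) = [7.389, 2.718, 1, 20.09]
Sum = 31.19
p = [0.2369, 0.0871, 0.0321, 0.6439]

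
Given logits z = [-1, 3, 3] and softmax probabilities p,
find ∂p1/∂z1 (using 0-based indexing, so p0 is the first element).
∂p1/∂z1 = 0.25

p = softmax(z) = [0.009075, 0.4955, 0.4955]
p1 = 0.4955

∂p1/∂z1 = p1(1 - p1) = 0.4955 × (1 - 0.4955) = 0.25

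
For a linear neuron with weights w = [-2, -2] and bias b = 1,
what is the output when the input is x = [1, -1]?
y = 1

y = (-2)(1) + (-2)(-1) + 1 = 1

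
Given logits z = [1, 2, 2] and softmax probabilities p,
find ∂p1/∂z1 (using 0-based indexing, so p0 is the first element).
∂p1/∂z1 = 0.244

p = softmax(z) = [0.1554, 0.4223, 0.4223]
p1 = 0.4223

∂p1/∂z1 = p1(1 - p1) = 0.4223 × (1 - 0.4223) = 0.244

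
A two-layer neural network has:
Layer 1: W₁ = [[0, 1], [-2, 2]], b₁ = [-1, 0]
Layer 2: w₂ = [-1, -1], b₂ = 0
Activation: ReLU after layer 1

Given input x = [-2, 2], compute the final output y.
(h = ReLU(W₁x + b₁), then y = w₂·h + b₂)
y = -9

Layer 1 pre-activation: z₁ = [1, 8]
After ReLU: h = [1, 8]
Layer 2 output: y = -1×1 + -1×8 + 0 = -9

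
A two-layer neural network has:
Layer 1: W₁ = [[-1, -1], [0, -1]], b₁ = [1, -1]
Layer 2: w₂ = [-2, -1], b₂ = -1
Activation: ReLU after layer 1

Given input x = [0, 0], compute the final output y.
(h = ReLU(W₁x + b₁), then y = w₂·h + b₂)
y = -3

Layer 1 pre-activation: z₁ = [1, -1]
After ReLU: h = [1, 0]
Layer 2 output: y = -2×1 + -1×0 + -1 = -3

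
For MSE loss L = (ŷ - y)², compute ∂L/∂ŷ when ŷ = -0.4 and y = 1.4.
∂L/∂ŷ = -3.6

∂L/∂ŷ = 2(ŷ - y) = 2(-0.4 - 1.4) = 2(-1.8) = -3.6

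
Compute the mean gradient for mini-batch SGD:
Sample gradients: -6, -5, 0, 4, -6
Average gradient = -2.6

Average = (1/5)(-6 + -5 + 0 + 4 + -6) = -13/5 = -2.6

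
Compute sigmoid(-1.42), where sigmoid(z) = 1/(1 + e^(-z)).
0.1947

sigmoid(-1.42) = 1/(1 + e^(1.42)) = 1/(1 + 4.137) = 0.1947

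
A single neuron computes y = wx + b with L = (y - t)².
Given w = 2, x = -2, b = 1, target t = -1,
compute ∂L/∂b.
∂L/∂b = -4

y = wx + b = (2)(-2) + 1 = -3
∂L/∂y = 2(y - t) = 2(-3 - -1) = -4
∂y/∂b = 1
∂L/∂b = ∂L/∂y · ∂y/∂b = -4 × 1 = -4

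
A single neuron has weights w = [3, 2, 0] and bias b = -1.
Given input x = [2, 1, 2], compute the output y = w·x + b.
y = 7

y = (3)(2) + (2)(1) + (0)(2) + -1 = 7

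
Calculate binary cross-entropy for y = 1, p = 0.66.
L = 0.4155

L = -1·log(0.66) - 0·log(0.34) = -log(0.66) = 0.4155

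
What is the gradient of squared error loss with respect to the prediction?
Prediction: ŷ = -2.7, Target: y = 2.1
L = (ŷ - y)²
∂L/∂ŷ = -9.6

∂L/∂ŷ = 2(ŷ - y) = 2(-2.7 - 2.1) = 2(-4.8) = -9.6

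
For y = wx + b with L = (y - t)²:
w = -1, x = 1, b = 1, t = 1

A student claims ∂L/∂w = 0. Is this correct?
Incorrect

y = (-1)(1) + 1 = 0
∂L/∂y = 2(y - t) = 2(0 - 1) = -2
∂y/∂w = x = 1
∂L/∂w = -2 × 1 = -2

Claimed value: 0
Incorrect: The correct gradient is -2.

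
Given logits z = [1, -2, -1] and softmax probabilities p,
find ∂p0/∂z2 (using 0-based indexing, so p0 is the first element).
∂p0/∂z2 = -0.09636

p = softmax(z) = [0.8438, 0.04201, 0.1142]
p0 = 0.8438, p2 = 0.1142

∂p0/∂z2 = -p0 × p2 = -0.8438 × 0.1142 = -0.09636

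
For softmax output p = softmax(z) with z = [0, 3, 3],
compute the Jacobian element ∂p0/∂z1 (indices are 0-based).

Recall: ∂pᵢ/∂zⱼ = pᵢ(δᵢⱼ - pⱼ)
∂p0/∂z1 = -0.01185

p = softmax(z) = [0.02429, 0.4879, 0.4879]
p0 = 0.02429, p1 = 0.4879

∂p0/∂z1 = -p0 × p1 = -0.02429 × 0.4879 = -0.01185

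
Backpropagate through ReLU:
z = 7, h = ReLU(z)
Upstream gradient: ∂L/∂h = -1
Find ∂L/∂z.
∂L/∂z = -1

h = ReLU(7) = 7
Since z > 0: ∂h/∂z = 1
∂L/∂z = ∂L/∂h · ∂h/∂z = -1 × 1 = -1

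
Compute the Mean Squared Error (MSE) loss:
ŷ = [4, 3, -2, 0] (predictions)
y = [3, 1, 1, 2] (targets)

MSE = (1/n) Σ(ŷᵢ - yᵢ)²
MSE = 4.5

MSE = (1/4)((4-3)² + (3-1)² + (-2-1)² + (0-2)²) = (1/4)(1 + 4 + 9 + 4) = 4.5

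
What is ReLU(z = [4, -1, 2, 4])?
h = [4, 0, 2, 4]

ReLU applied element-wise: max(0,4)=4, max(0,-1)=0, max(0,2)=2, max(0,4)=4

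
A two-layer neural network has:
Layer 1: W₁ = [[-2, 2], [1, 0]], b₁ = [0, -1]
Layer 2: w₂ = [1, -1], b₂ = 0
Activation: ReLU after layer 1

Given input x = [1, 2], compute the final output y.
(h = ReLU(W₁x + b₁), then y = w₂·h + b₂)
y = 2

Layer 1 pre-activation: z₁ = [2, 0]
After ReLU: h = [2, 0]
Layer 2 output: y = 1×2 + -1×0 + 0 = 2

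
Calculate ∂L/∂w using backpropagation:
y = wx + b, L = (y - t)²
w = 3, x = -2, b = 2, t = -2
∂L/∂w = 8

y = wx + b = (3)(-2) + 2 = -4
∂L/∂y = 2(y - t) = 2(-4 - -2) = -4
∂y/∂w = x = -2
∂L/∂w = ∂L/∂y · ∂y/∂w = -4 × -2 = 8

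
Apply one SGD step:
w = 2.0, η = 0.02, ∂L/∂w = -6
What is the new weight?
w_new = 2.12

w_new = w - η·∂L/∂w = 2.0 - 0.02×(-6) = 2.0 - (-0.12) = 2.12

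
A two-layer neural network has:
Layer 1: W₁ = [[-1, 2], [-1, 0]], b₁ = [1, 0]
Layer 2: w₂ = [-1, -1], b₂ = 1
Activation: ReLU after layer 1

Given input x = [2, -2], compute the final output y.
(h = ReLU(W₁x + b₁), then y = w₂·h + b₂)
y = 1

Layer 1 pre-activation: z₁ = [-5, -2]
After ReLU: h = [0, 0]
Layer 2 output: y = -1×0 + -1×0 + 1 = 1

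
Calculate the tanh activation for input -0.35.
-0.3364

tanh(-0.35) = (e^(-0.35) - e^(0.35))/(e^(-0.35) + e^(0.35)) = -0.3364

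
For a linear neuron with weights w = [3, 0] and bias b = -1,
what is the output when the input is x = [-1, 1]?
y = -4

y = (3)(-1) + (0)(1) + -1 = -4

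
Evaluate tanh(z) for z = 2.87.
0.9936

tanh(2.87) = (e^(2.87) - e^(-2.87))/(e^(2.87) + e^(-2.87)) = 0.9936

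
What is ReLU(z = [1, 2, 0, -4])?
h = [1, 2, 0, 0]

ReLU applied element-wise: max(0,1)=1, max(0,2)=2, max(0,0)=0, max(0,-4)=0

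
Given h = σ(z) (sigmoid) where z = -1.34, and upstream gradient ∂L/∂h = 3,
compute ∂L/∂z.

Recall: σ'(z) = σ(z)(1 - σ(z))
∂L/∂z = 0.4933

σ(-1.34) = 0.2075
σ'(-1.34) = σ(-1.34)(1 - σ(-1.34)) = 0.2075 × 0.7925 = 0.1644
∂L/∂z = ∂L/∂h · σ'(z) = 3 × 0.1644 = 0.4933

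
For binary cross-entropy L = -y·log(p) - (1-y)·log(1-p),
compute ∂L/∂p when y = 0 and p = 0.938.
∂L/∂p = 16.13

∂L/∂p = -y/p + (1-y)/(1-p) = 0 + 1/0.062 = 16.13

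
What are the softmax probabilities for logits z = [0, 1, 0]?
p = [0.2119, 0.5761, 0.2119]

exp(z) = [1, 2.718, 1]
Sum = 4.718
p = [0.2119, 0.5761, 0.2119]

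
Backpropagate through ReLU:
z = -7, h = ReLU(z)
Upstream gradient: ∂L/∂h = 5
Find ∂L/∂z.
∂L/∂z = 0

h = ReLU(-7) = 0
Since z < 0: ∂h/∂z = 0
∂L/∂z = ∂L/∂h · ∂h/∂z = 5 × 0 = 0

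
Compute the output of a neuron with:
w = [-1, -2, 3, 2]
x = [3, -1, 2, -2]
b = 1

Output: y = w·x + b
y = 2

y = (-1)(3) + (-2)(-1) + (3)(2) + (2)(-2) + 1 = 2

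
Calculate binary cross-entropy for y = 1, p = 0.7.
L = 0.3567

L = -1·log(0.7) - 0·log(0.3) = -log(0.7) = 0.3567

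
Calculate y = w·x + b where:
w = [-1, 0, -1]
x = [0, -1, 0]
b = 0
y = 0

y = (-1)(0) + (0)(-1) + (-1)(0) + 0 = 0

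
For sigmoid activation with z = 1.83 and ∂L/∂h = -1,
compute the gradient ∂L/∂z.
∂L/∂z = -0.1191

σ(1.83) = 0.8618
σ'(1.83) = σ(1.83)(1 - σ(1.83)) = 0.8618 × 0.1382 = 0.1191
∂L/∂z = ∂L/∂h · σ'(z) = -1 × 0.1191 = -0.1191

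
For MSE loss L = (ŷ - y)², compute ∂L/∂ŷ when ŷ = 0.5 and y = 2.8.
∂L/∂ŷ = -4.6

∂L/∂ŷ = 2(ŷ - y) = 2(0.5 - 2.8) = 2(-2.3) = -4.6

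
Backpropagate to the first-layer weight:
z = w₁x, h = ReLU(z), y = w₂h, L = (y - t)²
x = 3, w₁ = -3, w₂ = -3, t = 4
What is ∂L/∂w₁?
∂L/∂w₁ = 0

Forward pass:
z = w₁x = -3×3 = -9
h = ReLU(-9) = 0
y = w₂h = -3×0 = 0

Backward pass:
∂L/∂y = 2(y - t) = 2(0 - 4) = -8
∂y/∂h = w₂ = -3
∂h/∂z = 0 (ReLU derivative)
∂z/∂w₁ = x = 3

∂L/∂w₁ = -8 × -3 × 0 × 3 = 0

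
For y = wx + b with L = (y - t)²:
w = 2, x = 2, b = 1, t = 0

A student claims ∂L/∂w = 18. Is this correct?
Incorrect

y = (2)(2) + 1 = 5
∂L/∂y = 2(y - t) = 2(5 - 0) = 10
∂y/∂w = x = 2
∂L/∂w = 10 × 2 = 20

Claimed value: 18
Incorrect: The correct gradient is 20.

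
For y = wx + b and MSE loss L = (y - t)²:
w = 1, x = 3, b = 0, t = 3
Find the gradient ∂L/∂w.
∂L/∂w = 0

y = wx + b = (1)(3) + 0 = 3
∂L/∂y = 2(y - t) = 2(3 - 3) = 0
∂y/∂w = x = 3
∂L/∂w = ∂L/∂y · ∂y/∂w = 0 × 3 = 0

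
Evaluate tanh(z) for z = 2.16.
0.9737

tanh(2.16) = (e^(2.16) - e^(-2.16))/(e^(2.16) + e^(-2.16)) = 0.9737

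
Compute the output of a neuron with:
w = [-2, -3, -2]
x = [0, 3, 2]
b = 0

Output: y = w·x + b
y = -13

y = (-2)(0) + (-3)(3) + (-2)(2) + 0 = -13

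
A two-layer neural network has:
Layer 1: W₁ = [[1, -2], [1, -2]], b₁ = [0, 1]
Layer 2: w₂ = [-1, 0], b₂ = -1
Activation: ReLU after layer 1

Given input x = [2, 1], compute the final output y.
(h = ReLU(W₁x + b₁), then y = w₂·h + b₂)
y = -1

Layer 1 pre-activation: z₁ = [0, 1]
After ReLU: h = [0, 1]
Layer 2 output: y = -1×0 + 0×1 + -1 = -1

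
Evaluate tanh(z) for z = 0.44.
0.4136

tanh(0.44) = (e^(0.44) - e^(-0.44))/(e^(0.44) + e^(-0.44)) = 0.4136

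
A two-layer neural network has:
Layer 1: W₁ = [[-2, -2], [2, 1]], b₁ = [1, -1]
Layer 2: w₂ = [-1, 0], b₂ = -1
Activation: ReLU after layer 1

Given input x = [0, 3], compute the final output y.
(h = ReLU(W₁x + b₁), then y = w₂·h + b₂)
y = -1

Layer 1 pre-activation: z₁ = [-5, 2]
After ReLU: h = [0, 2]
Layer 2 output: y = -1×0 + 0×2 + -1 = -1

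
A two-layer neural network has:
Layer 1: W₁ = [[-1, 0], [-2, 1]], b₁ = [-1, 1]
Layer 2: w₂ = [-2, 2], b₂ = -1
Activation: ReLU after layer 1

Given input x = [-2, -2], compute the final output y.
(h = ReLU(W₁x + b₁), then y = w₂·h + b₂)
y = 3

Layer 1 pre-activation: z₁ = [1, 3]
After ReLU: h = [1, 3]
Layer 2 output: y = -2×1 + 2×3 + -1 = 3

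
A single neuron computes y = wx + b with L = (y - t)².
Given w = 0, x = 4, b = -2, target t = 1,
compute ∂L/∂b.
∂L/∂b = -6

y = wx + b = (0)(4) + -2 = -2
∂L/∂y = 2(y - t) = 2(-2 - 1) = -6
∂y/∂b = 1
∂L/∂b = ∂L/∂y · ∂y/∂b = -6 × 1 = -6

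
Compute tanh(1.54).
0.9121

tanh(1.54) = (e^(1.54) - e^(-1.54))/(e^(1.54) + e^(-1.54)) = 0.9121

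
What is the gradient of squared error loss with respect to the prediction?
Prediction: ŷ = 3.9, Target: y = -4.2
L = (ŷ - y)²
∂L/∂ŷ = 16.2

∂L/∂ŷ = 2(ŷ - y) = 2(3.9 - -4.2) = 2(8.1) = 16.2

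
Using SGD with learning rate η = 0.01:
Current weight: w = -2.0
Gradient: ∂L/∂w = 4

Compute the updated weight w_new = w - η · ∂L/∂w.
w_new = -2.04

w_new = w - η·∂L/∂w = -2.0 - 0.01×(4) = -2.0 - (0.04) = -2.04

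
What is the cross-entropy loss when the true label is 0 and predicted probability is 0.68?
L = 1.139

L = -0·log(0.68) - 1·log(0.32) = -log(0.32) = 1.139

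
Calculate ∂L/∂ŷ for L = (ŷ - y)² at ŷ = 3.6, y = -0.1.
∂L/∂ŷ = 7.4

∂L/∂ŷ = 2(ŷ - y) = 2(3.6 - -0.1) = 2(3.7) = 7.4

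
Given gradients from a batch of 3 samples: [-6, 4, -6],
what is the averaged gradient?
Average gradient = -2.667

Average = (1/3)(-6 + 4 + -6) = -8/3 = -2.667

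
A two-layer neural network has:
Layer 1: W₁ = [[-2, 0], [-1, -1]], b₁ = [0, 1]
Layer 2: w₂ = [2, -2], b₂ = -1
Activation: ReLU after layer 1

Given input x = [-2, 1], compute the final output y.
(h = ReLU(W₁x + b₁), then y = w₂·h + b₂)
y = 3

Layer 1 pre-activation: z₁ = [4, 2]
After ReLU: h = [4, 2]
Layer 2 output: y = 2×4 + -2×2 + -1 = 3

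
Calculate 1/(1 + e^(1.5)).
0.1824

sigmoid(-1.5) = 1/(1 + e^(1.5)) = 1/(1 + 4.482) = 0.1824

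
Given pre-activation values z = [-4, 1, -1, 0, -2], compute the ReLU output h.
h = [0, 1, 0, 0, 0]

ReLU applied element-wise: max(0,-4)=0, max(0,1)=1, max(0,-1)=0, max(0,0)=0, max(0,-2)=0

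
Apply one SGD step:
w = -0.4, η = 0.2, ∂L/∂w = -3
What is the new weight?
w_new = 0.2

w_new = w - η·∂L/∂w = -0.4 - 0.2×(-3) = -0.4 - (-0.6) = 0.2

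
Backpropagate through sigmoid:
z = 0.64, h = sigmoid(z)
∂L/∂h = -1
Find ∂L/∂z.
∂L/∂z = -0.2261

σ(0.64) = 0.6548
σ'(0.64) = σ(0.64)(1 - σ(0.64)) = 0.6548 × 0.3452 = 0.2261
∂L/∂z = ∂L/∂h · σ'(z) = -1 × 0.2261 = -0.2261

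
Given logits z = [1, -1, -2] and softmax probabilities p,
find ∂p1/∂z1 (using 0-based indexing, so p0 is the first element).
∂p1/∂z1 = 0.1012

p = softmax(z) = [0.8438, 0.1142, 0.04201]
p1 = 0.1142

∂p1/∂z1 = p1(1 - p1) = 0.1142 × (1 - 0.1142) = 0.1012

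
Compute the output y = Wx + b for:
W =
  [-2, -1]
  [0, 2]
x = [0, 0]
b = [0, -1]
y = [0, -1]

Wx = [-2×0 + -1×0, 0×0 + 2×0]
   = [0, 0]
y = Wx + b = [0 + 0, 0 + -1] = [0, -1]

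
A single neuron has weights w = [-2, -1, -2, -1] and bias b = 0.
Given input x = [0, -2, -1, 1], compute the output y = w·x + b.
y = 3

y = (-2)(0) + (-1)(-2) + (-2)(-1) + (-1)(1) + 0 = 3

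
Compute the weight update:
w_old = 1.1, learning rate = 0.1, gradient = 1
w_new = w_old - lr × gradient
w_new = 1

w_new = w - η·∂L/∂w = 1.1 - 0.1×(1) = 1.1 - (0.1) = 1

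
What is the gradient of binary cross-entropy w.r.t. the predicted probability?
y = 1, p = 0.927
∂L/∂p = -1.079

∂L/∂p = -y/p + (1-y)/(1-p) = -1/0.927 + 0 = -1.079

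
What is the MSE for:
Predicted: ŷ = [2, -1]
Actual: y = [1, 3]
MSE = 8.5

MSE = (1/2)((2-1)² + (-1-3)²) = (1/2)(1 + 16) = 8.5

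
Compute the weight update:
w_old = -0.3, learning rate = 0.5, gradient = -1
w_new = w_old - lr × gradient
w_new = 0.2

w_new = w - η·∂L/∂w = -0.3 - 0.5×(-1) = -0.3 - (-0.5) = 0.2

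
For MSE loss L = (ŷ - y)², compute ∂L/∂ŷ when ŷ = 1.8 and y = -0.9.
∂L/∂ŷ = 5.4

∂L/∂ŷ = 2(ŷ - y) = 2(1.8 - -0.9) = 2(2.7) = 5.4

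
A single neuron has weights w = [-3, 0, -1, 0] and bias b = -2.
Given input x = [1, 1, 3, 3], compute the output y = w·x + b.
y = -8

y = (-3)(1) + (0)(1) + (-1)(3) + (0)(3) + -2 = -8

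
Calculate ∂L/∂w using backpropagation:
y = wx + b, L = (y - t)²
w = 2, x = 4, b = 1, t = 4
∂L/∂w = 40

y = wx + b = (2)(4) + 1 = 9
∂L/∂y = 2(y - t) = 2(9 - 4) = 10
∂y/∂w = x = 4
∂L/∂w = ∂L/∂y · ∂y/∂w = 10 × 4 = 40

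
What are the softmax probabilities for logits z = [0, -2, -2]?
p = [0.787, 0.1065, 0.1065]

exp(z) = [1, 0.1353, 0.1353]
Sum = 1.271
p = [0.787, 0.1065, 0.1065]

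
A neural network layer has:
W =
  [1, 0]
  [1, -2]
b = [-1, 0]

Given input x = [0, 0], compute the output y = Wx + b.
y = [-1, 0]

Wx = [1×0 + 0×0, 1×0 + -2×0]
   = [0, 0]
y = Wx + b = [0 + -1, 0 + 0] = [-1, 0]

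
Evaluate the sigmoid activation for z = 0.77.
0.6835

sigmoid(0.77) = 1/(1 + e^(-0.77)) = 1/(1 + 0.463) = 0.6835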